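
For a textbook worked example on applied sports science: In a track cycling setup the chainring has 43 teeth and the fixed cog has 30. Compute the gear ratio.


GR = front_teeth / rear_teeth
GR = 43 / 30
GR = 1.4333

1.4333


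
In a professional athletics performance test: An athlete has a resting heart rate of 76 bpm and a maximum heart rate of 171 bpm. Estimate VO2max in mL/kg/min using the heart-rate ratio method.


VO2max = 15.3 * HRmax / HRrest
VO2max = 15.3 * 171 / 76
VO2max = 2616.3 / 76 = 34.425 mL/kg/min

34.425 mL/kg/min


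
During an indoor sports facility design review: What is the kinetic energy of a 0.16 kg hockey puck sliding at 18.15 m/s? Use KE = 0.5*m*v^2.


KE = 0.5 * m * v^2
KE = 0.5 * 0.16 * 18.15^2
KE = 0.5 * 0.16 * 329.4225 = 26.3538 J

26.3538 J


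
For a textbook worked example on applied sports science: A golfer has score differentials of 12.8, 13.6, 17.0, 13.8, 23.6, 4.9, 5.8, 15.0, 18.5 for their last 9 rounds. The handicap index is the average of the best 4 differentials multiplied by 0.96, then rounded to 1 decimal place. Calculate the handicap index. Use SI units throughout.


All differentials: 12.8, 13.6, 17.0, 13.8, 23.6, 4.9, 5.8, 15.0, 18.5
Sorted: 4.9, 5.8, 12.8, 13.6, 13.8, 15.0, 17.0, 18.5, 23.6
Best 4: 4.9, 5.8, 12.8, 13.6
Average of best = 37.1 / 4 = 9.275
Raw index = 9.275 * 0.96 = 8.904
Handicap index = round(8.904, 1) = 8.9

8.9


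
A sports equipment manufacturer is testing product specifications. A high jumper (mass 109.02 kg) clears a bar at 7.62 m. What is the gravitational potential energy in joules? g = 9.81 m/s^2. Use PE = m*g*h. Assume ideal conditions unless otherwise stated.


PE = m * g * h
PE = 109.02 * 9.81 * 7.62
PE = 1069.4862 * 7.62 = 8149.4848 J

8149.4848 J


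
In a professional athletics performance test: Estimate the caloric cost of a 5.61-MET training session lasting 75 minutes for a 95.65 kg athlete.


kcal = MET * mass * time_hr
Convert time: 75 min = 1.25 hr
kcal = 5.61 * 95.65 * 1.25
kcal = 670.7456 kcal

670.7456 kcal


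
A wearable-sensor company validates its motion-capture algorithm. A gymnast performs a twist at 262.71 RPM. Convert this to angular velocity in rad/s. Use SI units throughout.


omega = RPM * 2 * pi / 60
omega = 262.71 * 2 * 3.14159 / 60
omega = 1650.6556 / 60 = 27.5109 rad/s

27.5109 rad/s


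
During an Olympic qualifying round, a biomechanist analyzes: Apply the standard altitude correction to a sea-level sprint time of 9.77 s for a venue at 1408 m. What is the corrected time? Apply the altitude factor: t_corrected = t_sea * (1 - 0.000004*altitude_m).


Correction factor = 1 - 0.000004 * 1408 = 0.994368
t_corrected = t_sea * factor = 9.77 * 0.994368
t_corrected = 9.715 s

9.715 s


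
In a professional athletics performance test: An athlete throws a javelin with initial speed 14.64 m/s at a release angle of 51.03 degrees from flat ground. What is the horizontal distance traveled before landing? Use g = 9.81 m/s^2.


R = v^2 * sin(2*theta) / g
Convert angle to radians: theta = 51.03 deg = 0.8906 rad
sin(2*theta) = sin(1.7813) = 0.9779
R = 14.64^2 * 0.9779 / 9.81
R = 214.3296 * 0.9779 / 9.81 = 21.3659 m

21.3659 m


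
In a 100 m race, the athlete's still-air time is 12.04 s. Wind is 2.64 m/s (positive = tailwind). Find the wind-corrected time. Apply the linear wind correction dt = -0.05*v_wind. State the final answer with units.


dt = -0.05 * v_wind = -0.05 * 2.64 = -0.132 s
t_corrected = t_still + dt = 12.04 + (-0.132)
t_corrected = 11.908 s

11.908 s


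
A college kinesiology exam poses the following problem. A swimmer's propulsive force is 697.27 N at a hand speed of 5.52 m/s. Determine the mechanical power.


P = F * v
P = 697.27 * 5.52
P = 3848.9304 W

3848.9304 W


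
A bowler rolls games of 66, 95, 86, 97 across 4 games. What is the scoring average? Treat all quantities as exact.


Average = sum / n
Sum = 344
Average = 344 / 4 = 86

86


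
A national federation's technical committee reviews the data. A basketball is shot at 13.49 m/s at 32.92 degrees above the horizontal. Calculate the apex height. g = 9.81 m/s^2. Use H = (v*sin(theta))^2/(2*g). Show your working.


H = (v*sin(theta))^2 / (2*g)
vy = v*sin(theta) = 13.49 * sin(32.92 deg) = 7.3314 m/s
H = vy^2 / (2*g) = 53.7491 / (2*9.81)
H = 53.7491 / 19.62 = 2.7395 m

2.7395 m


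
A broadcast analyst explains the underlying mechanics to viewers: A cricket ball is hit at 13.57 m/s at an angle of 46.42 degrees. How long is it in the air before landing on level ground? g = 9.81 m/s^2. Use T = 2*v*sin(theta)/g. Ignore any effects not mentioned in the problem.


T = 2*v*sin(theta)/g
sin(theta) = sin(46.42 deg) = 0.7244
T = 2*13.57*0.7244 / 9.81
T = 19.6606 / 9.81 = 2.0041 s

2.0041 s


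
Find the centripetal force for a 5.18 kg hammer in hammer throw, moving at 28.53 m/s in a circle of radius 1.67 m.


Fc = m * v^2 / r
v^2 = 28.53^2 = 813.9609
Fc = 5.18 * 813.9609 / 1.67
Fc = 4216.3175 / 1.67 = 2524.741 N

2524.741 N


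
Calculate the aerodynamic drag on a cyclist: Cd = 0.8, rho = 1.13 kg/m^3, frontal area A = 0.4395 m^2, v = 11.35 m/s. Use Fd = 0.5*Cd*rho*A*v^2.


Fd = 0.5 * Cd * rho * A * v^2
Fd = 0.5 * 0.8 * 1.13 * 0.4395 * 11.35^2
v^2 = 128.8225
Fd = 0.5 * 0.8 * 1.13 * 0.4395 * 128.8225 = 25.5911 N

25.5911 N


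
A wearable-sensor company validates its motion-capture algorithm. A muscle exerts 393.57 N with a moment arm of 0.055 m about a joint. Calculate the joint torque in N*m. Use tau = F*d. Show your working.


tau = F * d
tau = 393.57 * 0.055
tau = 21.6463 N*m

21.6463 N*m


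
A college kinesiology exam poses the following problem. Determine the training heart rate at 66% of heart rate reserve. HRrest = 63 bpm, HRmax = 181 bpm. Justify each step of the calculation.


Target = HRrest + pct*(HRmax - HRrest)
Heart rate reserve = HRmax - HRrest = 181 - 63 = 118 bpm
Fraction = 66% = 0.66
Target = 63 + 0.66 * 118
Target = 63 + 77.88 = 140.88 bpm

140.88 bpm


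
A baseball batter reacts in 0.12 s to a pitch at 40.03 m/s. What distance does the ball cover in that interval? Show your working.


d = v * t
d = 40.03 * 0.12
d = 4.8036 m

4.8036 m


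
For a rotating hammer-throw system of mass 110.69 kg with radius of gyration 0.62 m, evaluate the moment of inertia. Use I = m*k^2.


I = m * k^2
I = 110.69 * 0.62^2
I = 110.69 * 0.3844 = 42.5492 kg*m^2

42.5492 kg*m^2


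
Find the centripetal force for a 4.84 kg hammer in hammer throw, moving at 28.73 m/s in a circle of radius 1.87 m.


Fc = m * v^2 / r
v^2 = 28.73^2 = 825.4129
Fc = 4.84 * 825.4129 / 1.87
Fc = 3994.9984 / 1.87 = 2136.3628 N

2136.3628 N


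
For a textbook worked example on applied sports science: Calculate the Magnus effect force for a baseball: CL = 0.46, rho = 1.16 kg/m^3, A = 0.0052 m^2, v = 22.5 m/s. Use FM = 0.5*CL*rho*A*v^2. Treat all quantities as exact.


FM = 0.5 * CL * rho * A * v^2
FM = 0.5 * 0.46 * 1.16 * 0.0052 * 22.5^2
v^2 = 506.25
FM = 0.5 * 0.46 * 1.16 * 0.0052 * 506.25 = 0.7024 N

0.7024 N


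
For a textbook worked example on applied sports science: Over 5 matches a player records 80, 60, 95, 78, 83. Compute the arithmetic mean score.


Average = sum / n
Sum = 396
Average = 396 / 5 = 79.2

79.2


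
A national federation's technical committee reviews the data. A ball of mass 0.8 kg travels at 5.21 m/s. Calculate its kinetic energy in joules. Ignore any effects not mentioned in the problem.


KE = 0.5 * m * v^2
KE = 0.5 * 0.8 * 5.21^2
KE = 0.5 * 0.8 * 27.1441 = 10.8576 J

10.8576 J


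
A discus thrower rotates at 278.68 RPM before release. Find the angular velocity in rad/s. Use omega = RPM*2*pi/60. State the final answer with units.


omega = RPM * 2 * pi / 60
omega = 278.68 * 2 * 3.14159 / 60
omega = 1750.9981 / 60 = 29.1833 rad/s

29.1833 rad/s


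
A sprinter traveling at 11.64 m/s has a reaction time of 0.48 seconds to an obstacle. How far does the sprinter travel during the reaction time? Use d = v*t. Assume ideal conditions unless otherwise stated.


d = v * t
d = 11.64 * 0.48
d = 5.5872 m

5.5872 m


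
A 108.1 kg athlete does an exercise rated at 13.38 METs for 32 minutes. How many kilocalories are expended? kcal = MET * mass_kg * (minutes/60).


kcal = MET * mass * time_hr
Convert time: 32 min = 0.5333 hr
kcal = 13.38 * 108.1 * 0.5333
kcal = 771.4016 kcal

771.4016 kcal


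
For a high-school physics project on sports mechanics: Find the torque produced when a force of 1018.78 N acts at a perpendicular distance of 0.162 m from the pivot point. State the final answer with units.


tau = F * d
tau = 1018.78 * 0.162
tau = 165.0424 N*m

165.0424 N*m


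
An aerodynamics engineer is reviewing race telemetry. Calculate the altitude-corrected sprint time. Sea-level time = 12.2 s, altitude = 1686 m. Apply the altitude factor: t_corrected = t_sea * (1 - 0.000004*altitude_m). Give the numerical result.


Correction factor = 1 - 0.000004 * 1686 = 0.993256
t_corrected = t_sea * factor = 12.2 * 0.993256
t_corrected = 12.1177 s

12.1177 s


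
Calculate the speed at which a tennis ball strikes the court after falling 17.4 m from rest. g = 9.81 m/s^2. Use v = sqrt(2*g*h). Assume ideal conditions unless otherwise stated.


v = sqrt(2 * g * h)
v = sqrt(2 * 9.81 * 17.4)
v = sqrt(341.388) = 18.4767 m/s

18.4767 m/s


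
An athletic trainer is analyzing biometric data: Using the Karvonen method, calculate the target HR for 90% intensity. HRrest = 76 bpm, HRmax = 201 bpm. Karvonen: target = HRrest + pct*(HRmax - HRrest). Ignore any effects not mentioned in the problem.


Target = HRrest + pct*(HRmax - HRrest)
Heart rate reserve = HRmax - HRrest = 201 - 76 = 125 bpm
Fraction = 90% = 0.9
Target = 76 + 0.9 * 125
Target = 76 + 112.5 = 188.5 bpm

188.5 bpm


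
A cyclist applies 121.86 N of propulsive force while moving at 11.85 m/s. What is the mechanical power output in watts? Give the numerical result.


P = F * v
P = 121.86 * 11.85
P = 1444.041 W

1444.041 W


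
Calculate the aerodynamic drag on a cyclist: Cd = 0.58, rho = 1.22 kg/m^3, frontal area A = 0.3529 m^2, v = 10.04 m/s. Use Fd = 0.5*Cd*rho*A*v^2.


Fd = 0.5 * Cd * rho * A * v^2
Fd = 0.5 * 0.58 * 1.22 * 0.3529 * 10.04^2
v^2 = 100.8016
Fd = 0.5 * 0.58 * 1.22 * 0.3529 * 100.8016 = 12.5857 N

12.5857 N


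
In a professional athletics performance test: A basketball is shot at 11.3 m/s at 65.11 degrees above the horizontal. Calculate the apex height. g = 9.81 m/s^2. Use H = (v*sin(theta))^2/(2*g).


H = (v*sin(theta))^2 / (2*g)
vy = v*sin(theta) = 11.3 * sin(65.11 deg) = 10.2504 m/s
H = vy^2 / (2*g) = 105.0713 / (2*9.81)
H = 105.0713 / 19.62 = 5.3553 m

5.3553 m


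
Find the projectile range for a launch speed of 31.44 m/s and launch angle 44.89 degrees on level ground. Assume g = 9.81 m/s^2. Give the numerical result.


R = v^2 * sin(2*theta) / g
Convert angle to radians: theta = 44.89 deg = 0.7835 rad
sin(2*theta) = sin(1.567) = 1
R = 31.44^2 * 1 / 9.81
R = 988.4736 * 1 / 9.81 = 100.7611 m

100.7611 m


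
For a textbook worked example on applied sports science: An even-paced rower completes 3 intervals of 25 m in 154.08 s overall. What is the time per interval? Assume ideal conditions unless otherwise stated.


Split time = total_time / n_laps = 154.08 / 3
Split time = 51.36 s per lap

51.36 s


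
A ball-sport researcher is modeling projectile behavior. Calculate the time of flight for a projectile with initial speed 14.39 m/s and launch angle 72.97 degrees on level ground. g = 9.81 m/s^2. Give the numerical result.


T = 2*v*sin(theta)/g
sin(theta) = sin(72.97 deg) = 0.9562
T = 2*14.39*0.9562 / 9.81
T = 27.518 / 9.81 = 2.8051 s

2.8051 s


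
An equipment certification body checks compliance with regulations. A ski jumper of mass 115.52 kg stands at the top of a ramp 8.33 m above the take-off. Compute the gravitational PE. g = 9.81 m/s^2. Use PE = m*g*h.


PE = m * g * h
PE = 115.52 * 9.81 * 8.33
PE = 1133.2512 * 8.33 = 9439.9825 J

9439.9825 J


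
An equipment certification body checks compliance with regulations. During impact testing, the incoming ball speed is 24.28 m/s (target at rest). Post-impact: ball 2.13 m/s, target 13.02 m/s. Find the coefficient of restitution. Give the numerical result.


e = (v2_after - v1_after) / (v1_before - v2_before)
Numerator = 13.02 - 2.13 = 10.89
Denominator = 24.28 - 0 = 24.28
e = 10.89 / 24.28 = 0.4485

0.4485


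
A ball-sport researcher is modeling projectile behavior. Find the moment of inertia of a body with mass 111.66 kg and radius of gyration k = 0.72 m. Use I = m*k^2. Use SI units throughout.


I = m * k^2
I = 111.66 * 0.72^2
I = 111.66 * 0.5184 = 57.8845 kg*m^2

57.8845 kg*m^2


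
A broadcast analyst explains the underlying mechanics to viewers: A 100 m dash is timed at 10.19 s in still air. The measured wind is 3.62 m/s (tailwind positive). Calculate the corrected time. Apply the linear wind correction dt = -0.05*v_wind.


dt = -0.05 * v_wind = -0.05 * 3.62 = -0.181 s
t_corrected = t_still + dt = 10.19 + (-0.181)
t_corrected = 10.009 s

10.009 s


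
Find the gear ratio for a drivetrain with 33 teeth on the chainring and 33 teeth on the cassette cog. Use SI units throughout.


GR = front_teeth / rear_teeth
GR = 33 / 33
GR = 1

1


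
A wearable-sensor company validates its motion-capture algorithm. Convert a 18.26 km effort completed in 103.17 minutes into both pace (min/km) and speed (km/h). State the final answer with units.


Pace = time / distance = 103.17 min / 18.26 km = 5.6501 min/km
Speed = distance / time_in_hours = 18.26 / 1.7195 hr
Speed = 10.6194 km/h

5.6501 min/km, 10.6194 km/h


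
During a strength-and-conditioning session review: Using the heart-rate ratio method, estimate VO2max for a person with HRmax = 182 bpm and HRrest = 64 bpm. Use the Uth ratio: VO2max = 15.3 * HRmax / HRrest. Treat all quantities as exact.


VO2max = 15.3 * HRmax / HRrest
VO2max = 15.3 * 182 / 64
VO2max = 2784.6 / 64 = 43.5094 mL/kg/min

43.5094 mL/kg/min


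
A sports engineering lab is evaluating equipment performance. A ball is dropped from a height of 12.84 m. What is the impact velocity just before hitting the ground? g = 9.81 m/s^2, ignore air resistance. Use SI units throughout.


v = sqrt(2 * g * h)
v = sqrt(2 * 9.81 * 12.84)
v = sqrt(251.9208) = 15.872 m/s

15.872 m/s


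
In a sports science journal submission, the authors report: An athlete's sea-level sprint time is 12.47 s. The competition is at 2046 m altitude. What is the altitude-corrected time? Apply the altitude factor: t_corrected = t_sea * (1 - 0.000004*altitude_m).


Correction factor = 1 - 0.000004 * 2046 = 0.991816
t_corrected = t_sea * factor = 12.47 * 0.991816
t_corrected = 12.3679 s

12.3679 s


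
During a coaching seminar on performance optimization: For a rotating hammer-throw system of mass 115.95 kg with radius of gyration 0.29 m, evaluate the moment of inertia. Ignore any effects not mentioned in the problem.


I = m * k^2
I = 115.95 * 0.29^2
I = 115.95 * 0.0841 = 9.7514 kg*m^2

9.7514 kg*m^2


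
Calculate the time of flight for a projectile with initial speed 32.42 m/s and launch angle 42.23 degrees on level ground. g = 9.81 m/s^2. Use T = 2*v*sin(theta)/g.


T = 2*v*sin(theta)/g
sin(theta) = sin(42.23 deg) = 0.6721
T = 2*32.42*0.6721 / 9.81
T = 43.5795 / 9.81 = 4.4424 s

4.4424 s


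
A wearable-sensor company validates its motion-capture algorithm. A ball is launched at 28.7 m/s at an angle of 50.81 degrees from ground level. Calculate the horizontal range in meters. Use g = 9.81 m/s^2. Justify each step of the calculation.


R = v^2 * sin(2*theta) / g
Convert angle to radians: theta = 50.81 deg = 0.8868 rad
sin(2*theta) = sin(1.7736) = 0.9795
R = 28.7^2 * 0.9795 / 9.81
R = 823.69 * 0.9795 / 9.81 = 82.2435 m

82.2435 m


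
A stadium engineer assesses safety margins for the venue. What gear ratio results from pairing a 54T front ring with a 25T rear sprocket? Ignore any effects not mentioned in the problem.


GR = front_teeth / rear_teeth
GR = 54 / 25
GR = 2.16

2.16


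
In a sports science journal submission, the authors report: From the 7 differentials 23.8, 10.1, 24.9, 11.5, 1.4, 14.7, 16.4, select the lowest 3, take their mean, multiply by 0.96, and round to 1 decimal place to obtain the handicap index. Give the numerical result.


All differentials: 23.8, 10.1, 24.9, 11.5, 1.4, 14.7, 16.4
Sorted: 1.4, 10.1, 11.5, 14.7, 16.4, 23.8, 24.9
Best 3: 1.4, 10.1, 11.5
Average of best = 23 / 3 = 7.6667
Raw index = 7.6667 * 0.96 = 7.36
Handicap index = round(7.36, 1) = 7.4

7.4


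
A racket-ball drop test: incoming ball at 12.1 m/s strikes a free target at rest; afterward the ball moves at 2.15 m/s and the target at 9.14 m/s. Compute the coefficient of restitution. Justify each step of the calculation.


e = (v2_after - v1_after) / (v1_before - v2_before)
Numerator = 9.14 - 2.15 = 6.99
Denominator = 12.1 - 0 = 12.1
e = 6.99 / 12.1 = 0.5777

0.5777


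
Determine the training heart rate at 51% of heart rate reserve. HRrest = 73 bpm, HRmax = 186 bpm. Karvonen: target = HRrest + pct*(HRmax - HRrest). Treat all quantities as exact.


Target = HRrest + pct*(HRmax - HRrest)
Heart rate reserve = HRmax - HRrest = 186 - 73 = 113 bpm
Fraction = 51% = 0.51
Target = 73 + 0.51 * 113
Target = 73 + 57.63 = 130.63 bpm

130.63 bpm


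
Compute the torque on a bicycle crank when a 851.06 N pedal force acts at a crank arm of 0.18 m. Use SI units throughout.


tau = F * d
tau = 851.06 * 0.18
tau = 153.1908 N*m

153.1908 N*m


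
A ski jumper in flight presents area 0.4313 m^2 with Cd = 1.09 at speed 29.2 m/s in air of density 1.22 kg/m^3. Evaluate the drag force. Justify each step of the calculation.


Fd = 0.5 * Cd * rho * A * v^2
Fd = 0.5 * 1.09 * 1.22 * 0.4313 * 29.2^2
v^2 = 852.64
Fd = 0.5 * 1.09 * 1.22 * 0.4313 * 852.64 = 244.5127 N

244.5127 N


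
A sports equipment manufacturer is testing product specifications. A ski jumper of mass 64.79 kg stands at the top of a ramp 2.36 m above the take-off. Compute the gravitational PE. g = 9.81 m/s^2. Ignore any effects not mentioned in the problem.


PE = m * g * h
PE = 64.79 * 9.81 * 2.36
PE = 635.5899 * 2.36 = 1499.9922 J

1499.9922 J


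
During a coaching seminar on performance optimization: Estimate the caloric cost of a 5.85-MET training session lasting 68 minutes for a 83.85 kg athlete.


kcal = MET * mass * time_hr
Convert time: 68 min = 1.1333 hr
kcal = 5.85 * 83.85 * 1.1333
kcal = 555.9255 kcal

555.9255 kcal


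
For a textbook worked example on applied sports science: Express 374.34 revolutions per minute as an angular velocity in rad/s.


omega = RPM * 2 * pi / 60
omega = 374.34 * 2 * 3.14159 / 60
omega = 2352.0476 / 60 = 39.2008 rad/s

39.2008 rad/s


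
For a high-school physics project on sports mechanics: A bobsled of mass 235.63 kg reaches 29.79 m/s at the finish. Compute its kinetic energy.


KE = 0.5 * m * v^2
KE = 0.5 * 235.63 * 29.79^2
KE = 0.5 * 235.63 * 887.4441 = 104554.2266 J

104554.2266 J


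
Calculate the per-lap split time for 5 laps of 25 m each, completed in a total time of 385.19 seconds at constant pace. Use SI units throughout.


Split time = total_time / n_laps = 385.19 / 5
Split time = 77.038 s per lap

77.038 s


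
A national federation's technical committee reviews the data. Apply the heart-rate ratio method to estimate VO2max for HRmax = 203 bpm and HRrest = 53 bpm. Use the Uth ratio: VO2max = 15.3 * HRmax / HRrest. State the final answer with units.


VO2max = 15.3 * HRmax / HRrest
VO2max = 15.3 * 203 / 53
VO2max = 3105.9 / 53 = 58.6019 mL/kg/min

58.6019 mL/kg/min


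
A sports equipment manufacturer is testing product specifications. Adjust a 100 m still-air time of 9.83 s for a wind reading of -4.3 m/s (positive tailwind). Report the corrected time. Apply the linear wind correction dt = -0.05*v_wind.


dt = -0.05 * v_wind = -0.05 * -4.3 = 0.215 s
t_corrected = t_still + dt = 9.83 + (0.215)
t_corrected = 10.045 s

10.045 s


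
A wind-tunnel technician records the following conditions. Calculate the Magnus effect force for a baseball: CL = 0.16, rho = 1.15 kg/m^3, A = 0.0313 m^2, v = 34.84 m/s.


FM = 0.5 * CL * rho * A * v^2
FM = 0.5 * 0.16 * 1.15 * 0.0313 * 34.84^2
v^2 = 1213.8256
FM = 0.5 * 0.16 * 1.15 * 0.0313 * 1213.8256 = 3.4953 N

3.4953 N


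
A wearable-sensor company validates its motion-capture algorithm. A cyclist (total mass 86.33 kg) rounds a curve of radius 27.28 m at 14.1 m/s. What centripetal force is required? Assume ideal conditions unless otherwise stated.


Fc = m * v^2 / r
v^2 = 14.1^2 = 198.81
Fc = 86.33 * 198.81 / 27.28
Fc = 17163.2673 / 27.28 = 629.152 N

629.152 N


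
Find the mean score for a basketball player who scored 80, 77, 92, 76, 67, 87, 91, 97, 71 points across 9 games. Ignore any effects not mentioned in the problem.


Average = sum / n
Sum = 738
Average = 738 / 9 = 82

82


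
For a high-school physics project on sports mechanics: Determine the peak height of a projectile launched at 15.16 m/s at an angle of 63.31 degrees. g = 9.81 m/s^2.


H = (v*sin(theta))^2 / (2*g)
vy = v*sin(theta) = 15.16 * sin(63.31 deg) = 13.5447 m/s
H = vy^2 / (2*g) = 183.4589 / (2*9.81)
H = 183.4589 / 19.62 = 9.3506 m

9.3506 m


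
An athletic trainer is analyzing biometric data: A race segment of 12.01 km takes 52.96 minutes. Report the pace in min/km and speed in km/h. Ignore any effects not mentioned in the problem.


Pace = time / distance = 52.96 min / 12.01 km = 4.4097 min/km
Speed = distance / time_in_hours = 12.01 / 0.8827 hr
Speed = 13.6065 km/h

4.4097 min/km, 13.6065 km/h


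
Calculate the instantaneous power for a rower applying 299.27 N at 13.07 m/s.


P = F * v
P = 299.27 * 13.07
P = 3911.4589 W

3911.4589 W


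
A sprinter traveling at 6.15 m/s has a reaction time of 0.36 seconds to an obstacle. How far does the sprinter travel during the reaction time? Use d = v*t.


d = v * t
d = 6.15 * 0.36
d = 2.214 m

2.214 m


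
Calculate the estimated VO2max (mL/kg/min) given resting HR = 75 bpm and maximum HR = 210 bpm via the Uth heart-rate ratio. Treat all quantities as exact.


VO2max = 15.3 * HRmax / HRrest
VO2max = 15.3 * 210 / 75
VO2max = 3213 / 75 = 42.84 mL/kg/min

42.84 mL/kg/min


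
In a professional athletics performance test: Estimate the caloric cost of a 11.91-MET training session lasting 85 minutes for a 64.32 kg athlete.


kcal = MET * mass * time_hr
Convert time: 85 min = 1.4167 hr
kcal = 11.91 * 64.32 * 1.4167
kcal = 1085.2392 kcal

1085.2392 kcal


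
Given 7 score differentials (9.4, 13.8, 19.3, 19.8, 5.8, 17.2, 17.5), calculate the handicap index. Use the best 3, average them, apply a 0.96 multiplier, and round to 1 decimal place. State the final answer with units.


All differentials: 9.4, 13.8, 19.3, 19.8, 5.8, 17.2, 17.5
Sorted: 5.8, 9.4, 13.8, 17.2, 17.5, 19.3, 19.8
Best 3: 5.8, 9.4, 13.8
Average of best = 29 / 3 = 9.6667
Raw index = 9.6667 * 0.96 = 9.28
Handicap index = round(9.28, 1) = 9.3

9.3


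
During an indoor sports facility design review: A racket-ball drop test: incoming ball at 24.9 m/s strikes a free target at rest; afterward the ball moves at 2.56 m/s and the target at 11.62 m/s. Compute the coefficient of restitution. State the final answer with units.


e = (v2_after - v1_after) / (v1_before - v2_before)
Numerator = 11.62 - 2.56 = 9.06
Denominator = 24.9 - 0 = 24.9
e = 9.06 / 24.9 = 0.3639

0.3639


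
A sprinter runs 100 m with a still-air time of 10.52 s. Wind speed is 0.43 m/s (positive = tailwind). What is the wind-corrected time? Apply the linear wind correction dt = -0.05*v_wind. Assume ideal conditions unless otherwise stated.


dt = -0.05 * v_wind = -0.05 * 0.43 = -0.0215 s
t_corrected = t_still + dt = 10.52 + (-0.0215)
t_corrected = 10.4985 s

10.4985 s


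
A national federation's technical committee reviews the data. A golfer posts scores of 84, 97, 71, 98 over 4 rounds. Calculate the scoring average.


Average = sum / n
Sum = 350
Average = 350 / 4 = 87.5

87.5


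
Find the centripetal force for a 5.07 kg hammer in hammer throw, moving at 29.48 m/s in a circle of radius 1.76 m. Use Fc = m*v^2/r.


Fc = m * v^2 / r
v^2 = 29.48^2 = 869.0704
Fc = 5.07 * 869.0704 / 1.76
Fc = 4406.1869 / 1.76 = 2503.5153 N

2503.5153 N


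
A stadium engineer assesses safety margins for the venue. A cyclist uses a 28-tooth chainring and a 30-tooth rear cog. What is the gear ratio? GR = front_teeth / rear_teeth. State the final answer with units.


GR = front_teeth / rear_teeth
GR = 28 / 30
GR = 0.9333

0.9333


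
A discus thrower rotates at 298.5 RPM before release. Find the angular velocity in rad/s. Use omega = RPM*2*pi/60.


omega = RPM * 2 * pi / 60
omega = 298.5 * 2 * 3.14159 / 60
omega = 1875.5308 / 60 = 31.2588 rad/s

31.2588 rad/s


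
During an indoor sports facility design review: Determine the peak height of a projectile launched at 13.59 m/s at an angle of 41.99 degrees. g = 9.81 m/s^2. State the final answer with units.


H = (v*sin(theta))^2 / (2*g)
vy = v*sin(theta) = 13.59 * sin(41.99 deg) = 9.0917 m/s
H = vy^2 / (2*g) = 82.6594 / (2*9.81)
H = 82.6594 / 19.62 = 4.213 m

4.213 m


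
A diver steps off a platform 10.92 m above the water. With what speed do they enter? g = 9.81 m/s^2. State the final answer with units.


v = sqrt(2 * g * h)
v = sqrt(2 * 9.81 * 10.92)
v = sqrt(214.2504) = 14.6373 m/s

14.6373 m/s


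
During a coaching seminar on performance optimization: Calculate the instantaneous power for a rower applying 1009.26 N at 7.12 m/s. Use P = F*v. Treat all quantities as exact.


P = F * v
P = 1009.26 * 7.12
P = 7185.9312 W

7185.9312 W


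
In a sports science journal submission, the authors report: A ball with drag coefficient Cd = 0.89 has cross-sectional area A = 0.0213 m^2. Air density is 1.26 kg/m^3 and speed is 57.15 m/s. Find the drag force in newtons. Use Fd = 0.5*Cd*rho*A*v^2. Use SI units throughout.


Fd = 0.5 * Cd * rho * A * v^2
Fd = 0.5 * 0.89 * 1.26 * 0.0213 * 57.15^2
v^2 = 3266.1225
Fd = 0.5 * 0.89 * 1.26 * 0.0213 * 3266.1225 = 39.007 N

39.007 N


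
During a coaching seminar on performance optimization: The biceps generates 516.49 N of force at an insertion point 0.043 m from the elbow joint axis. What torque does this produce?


tau = F * d
tau = 516.49 * 0.043
tau = 22.2091 N*m

22.2091 N*m


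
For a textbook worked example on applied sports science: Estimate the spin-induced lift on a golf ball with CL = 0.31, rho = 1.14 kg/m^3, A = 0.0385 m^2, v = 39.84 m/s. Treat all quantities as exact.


FM = 0.5 * CL * rho * A * v^2
FM = 0.5 * 0.31 * 1.14 * 0.0385 * 39.84^2
v^2 = 1587.2256
FM = 0.5 * 0.31 * 1.14 * 0.0385 * 1587.2256 = 10.7978 N

10.7978 N


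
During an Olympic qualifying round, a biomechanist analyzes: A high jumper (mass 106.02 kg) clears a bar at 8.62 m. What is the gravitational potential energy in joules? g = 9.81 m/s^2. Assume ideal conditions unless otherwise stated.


PE = m * g * h
PE = 106.02 * 9.81 * 8.62
PE = 1040.0562 * 8.62 = 8965.2844 J

8965.2844 J


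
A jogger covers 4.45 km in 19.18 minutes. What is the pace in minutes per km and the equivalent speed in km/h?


Pace = time / distance = 19.18 min / 4.45 km = 4.3101 min/km
Speed = distance / time_in_hours = 4.45 / 0.3197 hr
Speed = 13.9208 km/h

4.3101 min/km, 13.9208 km/h


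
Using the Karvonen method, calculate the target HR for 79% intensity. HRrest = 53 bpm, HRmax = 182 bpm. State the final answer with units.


Target = HRrest + pct*(HRmax - HRrest)
Heart rate reserve = HRmax - HRrest = 182 - 53 = 129 bpm
Fraction = 79% = 0.79
Target = 53 + 0.79 * 129
Target = 53 + 101.91 = 154.91 bpm

154.91 bpm


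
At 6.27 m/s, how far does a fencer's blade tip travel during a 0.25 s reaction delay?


d = v * t
d = 6.27 * 0.25
d = 1.5675 m

1.5675 m


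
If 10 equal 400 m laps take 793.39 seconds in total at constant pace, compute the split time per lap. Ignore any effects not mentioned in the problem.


Split time = total_time / n_laps = 793.39 / 10
Split time = 79.339 s per lap

79.339 s


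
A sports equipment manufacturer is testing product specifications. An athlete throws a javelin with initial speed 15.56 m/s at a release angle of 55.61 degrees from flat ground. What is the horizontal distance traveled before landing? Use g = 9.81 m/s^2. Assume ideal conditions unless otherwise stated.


R = v^2 * sin(2*theta) / g
Convert angle to radians: theta = 55.61 deg = 0.9706 rad
sin(2*theta) = sin(1.9412) = 0.9322
R = 15.56^2 * 0.9322 / 9.81
R = 242.1136 * 0.9322 / 9.81 = 23.0069 m

23.0069 m


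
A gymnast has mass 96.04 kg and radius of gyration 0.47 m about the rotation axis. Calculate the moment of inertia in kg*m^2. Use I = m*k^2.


I = m * k^2
I = 96.04 * 0.47^2
I = 96.04 * 0.2209 = 21.2152 kg*m^2

21.2152 kg*m^2


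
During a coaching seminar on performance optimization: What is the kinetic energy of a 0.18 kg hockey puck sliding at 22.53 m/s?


KE = 0.5 * m * v^2
KE = 0.5 * 0.18 * 22.53^2
KE = 0.5 * 0.18 * 507.6009 = 45.6841 J

45.6841 J


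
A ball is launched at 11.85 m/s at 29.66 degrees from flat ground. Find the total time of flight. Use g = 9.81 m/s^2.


T = 2*v*sin(theta)/g
sin(theta) = sin(29.66 deg) = 0.4949
T = 2*11.85*0.4949 / 9.81
T = 11.728 / 9.81 = 1.1955 s

1.1955 s


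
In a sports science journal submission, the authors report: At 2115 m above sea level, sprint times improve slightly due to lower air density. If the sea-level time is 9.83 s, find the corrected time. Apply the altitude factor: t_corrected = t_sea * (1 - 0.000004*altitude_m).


Correction factor = 1 - 0.000004 * 2115 = 0.99154
t_corrected = t_sea * factor = 9.83 * 0.99154
t_corrected = 9.7468 s

9.7468 s


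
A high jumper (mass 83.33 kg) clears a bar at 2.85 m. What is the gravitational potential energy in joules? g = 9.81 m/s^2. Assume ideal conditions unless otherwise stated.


PE = m * g * h
PE = 83.33 * 9.81 * 2.85
PE = 817.4673 * 2.85 = 2329.7818 J

2329.7818 J


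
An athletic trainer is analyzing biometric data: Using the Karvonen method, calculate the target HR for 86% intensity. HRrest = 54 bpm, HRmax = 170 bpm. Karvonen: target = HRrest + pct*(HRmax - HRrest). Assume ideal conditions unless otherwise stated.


Target = HRrest + pct*(HRmax - HRrest)
Heart rate reserve = HRmax - HRrest = 170 - 54 = 116 bpm
Fraction = 86% = 0.86
Target = 54 + 0.86 * 116
Target = 54 + 99.76 = 153.76 bpm

153.76 bpm


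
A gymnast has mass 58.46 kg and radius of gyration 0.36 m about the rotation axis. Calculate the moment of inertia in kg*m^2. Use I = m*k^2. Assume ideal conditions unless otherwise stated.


I = m * k^2
I = 58.46 * 0.36^2
I = 58.46 * 0.1296 = 7.5764 kg*m^2

7.5764 kg*m^2


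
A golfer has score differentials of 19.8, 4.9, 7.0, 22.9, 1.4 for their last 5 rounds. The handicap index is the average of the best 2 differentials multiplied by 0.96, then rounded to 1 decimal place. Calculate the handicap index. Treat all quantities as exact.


All differentials: 19.8, 4.9, 7.0, 22.9, 1.4
Sorted: 1.4, 4.9, 7.0, 19.8, 22.9
Best 2: 1.4, 4.9
Average of best = 6.3 / 2 = 3.15
Raw index = 3.15 * 0.96 = 3.024
Handicap index = round(3.024, 1) = 3.0

3.0


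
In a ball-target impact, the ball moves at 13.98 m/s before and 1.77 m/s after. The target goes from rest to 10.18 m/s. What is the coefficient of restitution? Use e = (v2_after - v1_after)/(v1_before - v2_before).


e = (v2_after - v1_after) / (v1_before - v2_before)
Numerator = 10.18 - 1.77 = 8.41
Denominator = 13.98 - 0 = 13.98
e = 8.41 / 13.98 = 0.6016

0.6016


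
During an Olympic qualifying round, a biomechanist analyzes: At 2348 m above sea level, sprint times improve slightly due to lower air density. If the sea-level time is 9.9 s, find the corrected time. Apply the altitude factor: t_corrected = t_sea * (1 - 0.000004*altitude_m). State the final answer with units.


Correction factor = 1 - 0.000004 * 2348 = 0.990608
t_corrected = t_sea * factor = 9.9 * 0.990608
t_corrected = 9.807 s

9.807 s


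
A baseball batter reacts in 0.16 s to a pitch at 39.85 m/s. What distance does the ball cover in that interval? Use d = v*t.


d = v * t
d = 39.85 * 0.16
d = 6.376 m

6.376 m


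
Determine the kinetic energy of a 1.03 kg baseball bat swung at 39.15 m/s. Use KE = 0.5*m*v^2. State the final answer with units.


KE = 0.5 * m * v^2
KE = 0.5 * 1.03 * 39.15^2
KE = 0.5 * 1.03 * 1532.7225 = 789.3521 J

789.3521 J


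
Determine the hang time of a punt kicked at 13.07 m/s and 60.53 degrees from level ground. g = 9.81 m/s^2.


T = 2*v*sin(theta)/g
sin(theta) = sin(60.53 deg) = 0.8706
T = 2*13.07*0.8706 / 9.81
T = 22.7578 / 9.81 = 2.3199 s

2.3199 s


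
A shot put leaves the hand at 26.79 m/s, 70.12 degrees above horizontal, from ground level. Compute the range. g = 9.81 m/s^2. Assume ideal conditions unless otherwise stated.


R = v^2 * sin(2*theta) / g
Convert angle to radians: theta = 70.12 deg = 1.2238 rad
sin(2*theta) = sin(2.4476) = 0.6396
R = 26.79^2 * 0.6396 / 9.81
R = 717.7041 * 0.6396 / 9.81 = 46.7915 m

46.7915 m


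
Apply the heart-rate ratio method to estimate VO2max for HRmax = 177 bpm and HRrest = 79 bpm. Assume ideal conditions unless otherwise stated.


VO2max = 15.3 * HRmax / HRrest
VO2max = 15.3 * 177 / 79
VO2max = 2708.1 / 79 = 34.2797 mL/kg/min

34.2797 mL/kg/min


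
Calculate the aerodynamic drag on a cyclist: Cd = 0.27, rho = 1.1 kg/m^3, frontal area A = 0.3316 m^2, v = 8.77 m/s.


Fd = 0.5 * Cd * rho * A * v^2
Fd = 0.5 * 0.27 * 1.1 * 0.3316 * 8.77^2
v^2 = 76.9129
Fd = 0.5 * 0.27 * 1.1 * 0.3316 * 76.9129 = 3.7874 N

3.7874 N


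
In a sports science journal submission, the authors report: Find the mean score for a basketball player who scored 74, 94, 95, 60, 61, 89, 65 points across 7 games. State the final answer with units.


Average = sum / n
Sum = 538
Average = 538 / 7 = 76.8571

76.8571


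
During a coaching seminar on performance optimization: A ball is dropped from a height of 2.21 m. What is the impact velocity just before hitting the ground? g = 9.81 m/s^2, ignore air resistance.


v = sqrt(2 * g * h)
v = sqrt(2 * 9.81 * 2.21)
v = sqrt(43.3602) = 6.5848 m/s

6.5848 m/s


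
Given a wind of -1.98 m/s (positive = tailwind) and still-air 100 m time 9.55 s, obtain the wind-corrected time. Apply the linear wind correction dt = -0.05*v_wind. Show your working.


dt = -0.05 * v_wind = -0.05 * -1.98 = 0.099 s
t_corrected = t_still + dt = 9.55 + (0.099)
t_corrected = 9.649 s

9.649 s


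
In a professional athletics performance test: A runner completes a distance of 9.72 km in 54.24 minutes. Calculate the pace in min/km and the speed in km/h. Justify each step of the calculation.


Pace = time / distance = 54.24 min / 9.72 km = 5.5802 min/km
Speed = distance / time_in_hours = 9.72 / 0.904 hr
Speed = 10.7522 km/h

5.5802 min/km, 10.7522 km/h


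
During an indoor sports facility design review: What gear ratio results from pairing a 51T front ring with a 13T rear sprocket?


GR = front_teeth / rear_teeth
GR = 51 / 13
GR = 3.9231

3.9231


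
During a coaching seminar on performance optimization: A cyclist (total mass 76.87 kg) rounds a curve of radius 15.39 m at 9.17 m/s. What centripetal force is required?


Fc = m * v^2 / r
v^2 = 9.17^2 = 84.0889
Fc = 76.87 * 84.0889 / 15.39
Fc = 6463.9137 / 15.39 = 420.0074 N

420.0074 N


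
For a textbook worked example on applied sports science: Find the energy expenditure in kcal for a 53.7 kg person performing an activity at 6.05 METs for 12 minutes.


kcal = MET * mass * time_hr
Convert time: 12 min = 0.2 hr
kcal = 6.05 * 53.7 * 0.2
kcal = 64.977 kcal

64.977 kcal


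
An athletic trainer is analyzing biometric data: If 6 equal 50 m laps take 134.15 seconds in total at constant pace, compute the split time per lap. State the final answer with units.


Split time = total_time / n_laps = 134.15 / 6
Split time = 22.3583 s per lap

22.3583 s


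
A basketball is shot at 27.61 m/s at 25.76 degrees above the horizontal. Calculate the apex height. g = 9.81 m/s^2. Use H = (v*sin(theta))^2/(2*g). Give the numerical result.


H = (v*sin(theta))^2 / (2*g)
vy = v*sin(theta) = 27.61 * sin(25.76 deg) = 11.9994 m/s
H = vy^2 / (2*g) = 143.985 / (2*9.81)
H = 143.985 / 19.62 = 7.3387 m

7.3387 m


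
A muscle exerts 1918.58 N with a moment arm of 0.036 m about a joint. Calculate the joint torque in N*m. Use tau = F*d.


tau = F * d
tau = 1918.58 * 0.036
tau = 69.0689 N*m

69.0689 N*m


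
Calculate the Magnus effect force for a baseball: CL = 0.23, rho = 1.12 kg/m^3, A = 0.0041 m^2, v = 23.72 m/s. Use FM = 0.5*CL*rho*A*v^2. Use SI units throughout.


FM = 0.5 * CL * rho * A * v^2
FM = 0.5 * 0.23 * 1.12 * 0.0041 * 23.72^2
v^2 = 562.6384
FM = 0.5 * 0.23 * 1.12 * 0.0041 * 562.6384 = 0.2971 N

0.2971 N


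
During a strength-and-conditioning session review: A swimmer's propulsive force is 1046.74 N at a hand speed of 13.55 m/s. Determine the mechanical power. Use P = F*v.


P = F * v
P = 1046.74 * 13.55
P = 14183.327 W

14183.327 W


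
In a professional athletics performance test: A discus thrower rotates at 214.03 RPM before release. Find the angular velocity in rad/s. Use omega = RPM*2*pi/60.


omega = RPM * 2 * pi / 60
omega = 214.03 * 2 * 3.14159 / 60
omega = 1344.7902 / 60 = 22.4132 rad/s

22.4132 rad/s


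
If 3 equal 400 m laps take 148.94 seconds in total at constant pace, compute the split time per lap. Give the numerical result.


Split time = total_time / n_laps = 148.94 / 3
Split time = 49.6467 s per lap

49.6467 s


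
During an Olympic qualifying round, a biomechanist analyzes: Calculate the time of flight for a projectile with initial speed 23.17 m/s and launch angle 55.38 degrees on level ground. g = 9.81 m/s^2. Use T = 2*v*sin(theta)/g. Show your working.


T = 2*v*sin(theta)/g
sin(theta) = sin(55.38 deg) = 0.8229
T = 2*23.17*0.8229 / 9.81
T = 38.135 / 9.81 = 3.8874 s

3.8874 s


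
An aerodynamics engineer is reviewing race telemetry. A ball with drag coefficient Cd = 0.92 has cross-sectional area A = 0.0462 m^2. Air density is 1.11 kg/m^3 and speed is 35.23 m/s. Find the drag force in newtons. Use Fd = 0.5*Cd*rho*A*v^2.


Fd = 0.5 * Cd * rho * A * v^2
Fd = 0.5 * 0.92 * 1.11 * 0.0462 * 35.23^2
v^2 = 1241.1529
Fd = 0.5 * 0.92 * 1.11 * 0.0462 * 1241.1529 = 29.2784 N

29.2784 N


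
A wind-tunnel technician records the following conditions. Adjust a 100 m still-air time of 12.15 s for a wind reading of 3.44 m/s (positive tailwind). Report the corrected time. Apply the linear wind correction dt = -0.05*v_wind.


dt = -0.05 * v_wind = -0.05 * 3.44 = -0.172 s
t_corrected = t_still + dt = 12.15 + (-0.172)
t_corrected = 11.978 s

11.978 s


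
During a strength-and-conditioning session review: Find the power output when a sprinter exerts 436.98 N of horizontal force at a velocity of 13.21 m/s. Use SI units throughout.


P = F * v
P = 436.98 * 13.21
P = 5772.5058 W

5772.5058 W


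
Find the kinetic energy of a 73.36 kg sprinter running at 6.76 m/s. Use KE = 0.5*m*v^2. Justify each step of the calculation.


KE = 0.5 * m * v^2
KE = 0.5 * 73.36 * 6.76^2
KE = 0.5 * 73.36 * 45.6976 = 1676.188 J

1676.188 J


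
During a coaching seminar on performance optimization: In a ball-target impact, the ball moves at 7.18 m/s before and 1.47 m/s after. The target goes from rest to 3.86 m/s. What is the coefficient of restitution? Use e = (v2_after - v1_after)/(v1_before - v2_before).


e = (v2_after - v1_after) / (v1_before - v2_before)
Numerator = 3.86 - 1.47 = 2.39
Denominator = 7.18 - 0 = 7.18
e = 2.39 / 7.18 = 0.3329

0.3329


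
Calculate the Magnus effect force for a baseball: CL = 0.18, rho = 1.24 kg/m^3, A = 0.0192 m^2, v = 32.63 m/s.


FM = 0.5 * CL * rho * A * v^2
FM = 0.5 * 0.18 * 1.24 * 0.0192 * 32.63^2
v^2 = 1064.7169
FM = 0.5 * 0.18 * 1.24 * 0.0192 * 1064.7169 = 2.2814 N

2.2814 N
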